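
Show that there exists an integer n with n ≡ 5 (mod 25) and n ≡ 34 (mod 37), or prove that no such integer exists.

n = 330

Since 25 and 37 share no common factor, CRT says the pair of congruences has a solution (unique mod 925).
Write n = 5 + 25t and require 5 + 25t ≡ 34 (mod 37), i.e. 25t ≡ 29 (mod 37).
To invert 25 modulo 37: 37 = 1·25 + 12, 25 = 2·12 + 1, 12 = 12·1 + 0, and unwinding, 1 = 25 − 2·12 = 25 − 2·(37 − 1·25) = −2·37 + 3·25. Thus 25⁻¹ ≡ 3 (mod 37).
Multiplying by 3: t ≡ 3·29 = 87 ≡ 13 (mod 37).
Taking t = 13 gives n = 5 + 25·13 = 330.
Check: 330 mod 25 = 5, 330 mod 37 = 34. ✓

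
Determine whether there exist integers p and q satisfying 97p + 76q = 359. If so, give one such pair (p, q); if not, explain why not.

p = 75, q = -91

97 and 76 are coprime, so 97p + 76q ranges over all of ℤ.
Euclidean algorithm: 97 = 1·76 + 21, 76 = 3·21 + 13, 21 = 1·13 + 8, 13 = 1·8 + 5, 8 = 1·5 + 3, 5 = 1·3 + 2, 3 = 1·2 + 1, 2 = 2·1 + 0.
Working back up the chain: 1 = 3 − 1·2 = 3 − (5 − 1·3) = −5 + 2·3 = −5 + 2·(8 − 1·5) = 2·8 − 3·5 = 2·8 − 3·(13 − 1·8) = −3·13 + 5·8 = −3·13 + 5·(21 − 1·13) = 5·21 − 8·13 = 5·21 − 8·(76 − 3·21) = −8·76 + 29·21 = −8·76 + 29·(97 − 1·76) = 29·97 − 37·76. So 97·29 + 76·(-37) = 1.
Multiplying through by 359: p = 29·359 = 10411, q = (-37)·359 = -13283 is a solution.
Shifting by a multiple of (76, −97) keeps it a solution: p = 10411 − 136·76 = 75, q = -13283 + 136·97 = -91.
Check: 97·75 + 76·(-91) = 7275 − 6916 = 359. ✓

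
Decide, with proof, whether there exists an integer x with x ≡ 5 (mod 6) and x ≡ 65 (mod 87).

x = 65

gcd(6, 87) = 3. A simultaneous solution exists iff 5 ≡ 65 (mod 3); here 5 mod 3 = 2 = 65 mod 3, so it does.
Put x = 5 + 6t, so we need 6t ≡ 60 (mod 87), equivalently (divide by 3) 2t ≡ 20 (mod 29).
Note 2·15 = 30 ≡ 1 (mod 29) (as 30 − 1 = 1·29), so 2⁻¹ ≡ 15.
Therefore t ≡ 15·20 = 300 ≡ 10 (mod 29).
Then x = 5 + 6·10 = 65.
Verify: 65 = 10·6 + 5 and 65 = 0·87 + 65. ✓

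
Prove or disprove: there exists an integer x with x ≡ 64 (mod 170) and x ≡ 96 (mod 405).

No such integer exists.

Both moduli are multiples of 5 = gcd(170, 405), so any solution would satisfy x ≡ 64 and x ≡ 96 modulo 5 simultaneously.
But 64 mod 5 = 4 while 96 mod 5 = 1, a contradiction.
Hence the system has no solution.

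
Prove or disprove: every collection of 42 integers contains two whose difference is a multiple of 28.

Yes, this is always true.

Partition the integers by their residue mod 28; there are 28 classes.
Since 42 > 28, two of the 42 integers must share a residue class by the pigeonhole principle; call them a and b.
Then a ≡ b (mod 28), i.e. 28 ∣ (a − b).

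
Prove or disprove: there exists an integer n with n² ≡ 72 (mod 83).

No such integer exists.

Apply Euler's criterion with the prime 83: 72 is a quadratic residue iff 72^41 ≡ 1 (mod 83), and a non-residue iff it is ≡ −1.
Squaring successively (mod 83): 72^2 = 5184 ≡ 38; 72^4 ≡ 38² = 1444 ≡ 33; 72^8 ≡ 33² = 1089 ≡ 10; 72^16 ≡ 10² = 100 ≡ 17; 72^32 ≡ 17² = 289 ≡ 40.
Since 41 = 32 + 8 + 1, 72^41 ≡ 40 · 10 · 72; multiplying out mod 83: 40·10 = 400 ≡ 68, then 68·72 = 4896 ≡ 82. Thus 72^41 ≡ 82 ≡ −1 (mod 83).
By Euler's criterion 72 is a quadratic non-residue mod 83: no n satisfies n² ≡ 72 (mod 83).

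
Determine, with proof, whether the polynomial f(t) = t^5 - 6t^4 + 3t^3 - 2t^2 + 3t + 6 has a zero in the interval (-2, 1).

Such a root exists.

f(-2) = -160 and f(1) = 5, which have opposite signs.
f is continuous everywhere (it is a polynomial), in particular on [-2, 1].
By the Intermediate Value Theorem f must vanish at some point of (-2, 1).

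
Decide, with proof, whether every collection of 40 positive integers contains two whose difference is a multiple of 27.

Partition the integers by their residue mod 27; there are 27 classes.
Placing 40 integers into 27 classes, some class receives at least two — say a and b.
Equal remainders mean a − b ≡ 0 (mod 27), so 27 divides their difference.

Yes, this is always true.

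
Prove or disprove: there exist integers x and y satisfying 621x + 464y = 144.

Since gcd(621, 464) = 1, every integer is an integer combination of 621 and 464.
Dividing repeatedly: 621 = 1·464 + 157, 464 = 2·157 + 150, 157 = 1·150 + 7, 150 = 21·7 + 3, 7 = 2·3 + 1, 3 = 3·1 + 0.
Working back up the chain: 1 = 7 − 2·3 = 7 − 2·(150 − 21·7) = −2·150 + 43·7 = −2·150 + 43·(157 − 1·150) = 43·157 − 45·150 = 43·157 − 45·(464 − 2·157) = −45·464 + 133·157 = −45·464 + 133·(621 − 1·464) = 133·621 − 178·464. So 621·133 + 464·(-178) = 1.
Times 144: 621·19152 + 464·(-25632) = 144, so (19152, -25632) solves it.
The general solution is x = 19152 + 464k, y = -25632 − 621k; taking k = -41 gives the smaller pair x = 128, y = -171.
Check: 621·128 + 464·(-171) = 79488 − 79344 = 144. ✓

x = 128, y = -171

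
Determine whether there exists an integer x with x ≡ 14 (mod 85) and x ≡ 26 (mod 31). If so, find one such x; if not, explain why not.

The moduli 85 and 31 are coprime, so by the Chinese Remainder Theorem a unique solution modulo 2635 exists.
Write x = 14 + 85t and require 14 + 85t ≡ 26 (mod 31), i.e. 85t ≡ 12 (mod 31).
85 ≡ 23 (mod 31), so this reads 23t ≡ 12 (mod 31). Invert 23 mod 31 by the Euclidean algorithm: 31 = 1·23 + 8, 23 = 2·8 + 7, 8 = 1·7 + 1, 7 = 7·1 + 0; back-substituting, 1 = 8 − 1·7 = 8 − (23 − 2·8) = −23 + 3·8 = −23 + 3·(31 − 1·23) = 3·31 − 4·23. Hence 23·(-4) ≡ 1, so 23⁻¹ ≡ -4 ≡ 27 (mod 31).
Multiplying by 27: t ≡ 27·12 = 324 ≡ 14 (mod 31).
With t = 14: x = 14 + 85·14 = 1204.
Indeed 1204 ≡ 14 (mod 85) and 1204 ≡ 26 (mod 31).

x = 1204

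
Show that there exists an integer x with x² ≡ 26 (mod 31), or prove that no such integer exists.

There is no such integer.

Apply Euler's criterion with the prime 31: 26 is a quadratic residue iff 26^15 ≡ 1 (mod 31), and a non-residue iff it is ≡ −1.
Repeated squaring mod 31: 26^2 = 676 ≡ 25; 26^4 ≡ 25² = 625 ≡ 5; 26^8 ≡ 5² = 25 ≡ 25.
Since 15 = 8 + 4 + 2 + 1, 26^15 ≡ 25 · 5 · 25 · 26; multiplying out mod 31: 25·5 = 125 ≡ 1, then 1·25 = 25 ≡ 25, then 25·26 = 650 ≡ 30. Thus 26^15 ≡ 30 ≡ −1 (mod 31).
The value −1 means 26 is a non-residue modulo 31, so x² ≡ 26 (mod 31) is impossible.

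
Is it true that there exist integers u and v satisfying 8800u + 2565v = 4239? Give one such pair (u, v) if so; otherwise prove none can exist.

There are no such integers.

gcd(8800, 2565) = 5, so every integer of the form 8800u + 2565v is a multiple of 5.
However 4239 leaves remainder 4 on division by 5.
So the equation is unsolvable over ℤ.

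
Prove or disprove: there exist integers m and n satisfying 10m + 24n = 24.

m = 0, n = 1

gcd(10, 24) = 2, and 2 divides 24, so integer solutions exist.
Dividing through by 2 reduces the equation to 5m + 12n = 12.
Euclidean algorithm: 12 = 2·5 + 2, 5 = 2·2 + 1, 2 = 2·1 + 0.
Back-substituting, 1 = 5 − 2·2 = 5 − 2·(12 − 2·5) = −2·12 + 5·5; that is, 5·5 + 12·(-2) = 1.
Multiplying through by 12: m = 5·12 = 60, n = (-2)·12 = -24 is a solution.
Shifting by a multiple of (12, −5) keeps it a solution: m = 60 − 5·12 = 0, n = -24 + 5·5 = 1.
Check: 10·0 + 24·1 = 0 + 24 = 24. ✓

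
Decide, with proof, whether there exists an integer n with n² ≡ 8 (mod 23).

n = 10

n = 10 works: 10² = 100, and 100 − 8 = 92 = 4·23.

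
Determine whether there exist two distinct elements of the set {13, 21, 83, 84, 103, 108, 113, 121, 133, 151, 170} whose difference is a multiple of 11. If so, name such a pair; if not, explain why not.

No, no such pair exists.

Residues mod 11: 13↦2, 21↦10, 83↦6, 84↦7, 103↦4, 108↦9, 113↦3, 121↦0, 133↦1, 151↦8, 170↦5.
All 11 residues are distinct, so no two elements differ by a multiple of 11.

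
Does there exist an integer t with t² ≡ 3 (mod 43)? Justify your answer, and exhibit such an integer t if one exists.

43 is prime, so by Euler's criterion 3 is a square mod 43 iff 3^((43−1)/2) = 3^21 ≡ 1 (mod 43).
Squaring successively (mod 43): 3^2 = 9 ≡ 9; 3^4 ≡ 9² = 81 ≡ 38; 3^8 ≡ 38² = 1444 ≡ 25; 3^16 ≡ 25² = 625 ≡ 23.
Since 21 = 16 + 4 + 1, 3^21 ≡ 23 · 38 · 3; multiplying out mod 43: 23·38 = 874 ≡ 14, then 14·3 = 42 ≡ 42. Thus 3^21 ≡ 42 ≡ −1 (mod 43).
The value −1 means 3 is a non-residue modulo 43, so t² ≡ 3 (mod 43) is impossible.

No, no such integer exists.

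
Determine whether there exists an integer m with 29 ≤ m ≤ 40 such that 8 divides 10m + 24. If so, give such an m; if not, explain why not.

m = 32 works, since 10·32 + 24 = 344 = 43·8.

m = 32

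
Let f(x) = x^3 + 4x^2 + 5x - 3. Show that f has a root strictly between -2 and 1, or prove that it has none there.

Such a root exists.

f(-2) = -5 and f(1) = 7, which have opposite signs.
Since f is a polynomial it is continuous on [-2, 1].
By the Intermediate Value Theorem, f takes the value 0 somewhere in the open interval.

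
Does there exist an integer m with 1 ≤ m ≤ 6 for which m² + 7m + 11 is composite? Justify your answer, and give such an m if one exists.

At m = 4: 4² + 7·4 + 11 = 55 = 5·11, which is composite.

m = 4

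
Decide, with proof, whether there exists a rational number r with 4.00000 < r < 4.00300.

Multiplying by 334: 334·4.00000 = 1336.00000 and 334·4.00300 = 1337.00200, so the integer 1337 lies strictly between them.
Dividing back, 4.00000 < 1337/334 < 4.00300, and 1337/334 is rational.

r = 1337/334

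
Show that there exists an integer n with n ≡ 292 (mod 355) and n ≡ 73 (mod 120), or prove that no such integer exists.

There is no such integer.

gcd(355, 120) = 5. If n ≡ 292 (mod 355) and n ≡ 73 (mod 120), then n ≡ 292 (mod 5) and n ≡ 73 (mod 5).
These are incompatible: 292 − 73 = 219 is not divisible by 5.
Hence the system has no solution.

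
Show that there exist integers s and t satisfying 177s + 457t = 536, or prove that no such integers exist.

s = 207, t = -79

177 and 457 are coprime, so 177s + 457t ranges over all of ℤ.
Run the Euclidean algorithm on 457 and 177: 457 = 2·177 + 103, 177 = 1·103 + 74, 103 = 1·74 + 29, 74 = 2·29 + 16, 29 = 1·16 + 13, 16 = 1·13 + 3, 13 = 4·3 + 1, 3 = 3·1 + 0.
Back-substituting, 1 = 13 − 4·3 = 13 − 4·(16 − 1·13) = −4·16 + 5·13 = −4·16 + 5·(29 − 1·16) = 5·29 − 9·16 = 5·29 − 9·(74 − 2·29) = −9·74 + 23·29 = −9·74 + 23·(103 − 1·74) = 23·103 − 32·74 = 23·103 − 32·(177 − 1·103) = −32·177 + 55·103 = −32·177 + 55·(457 − 2·177) = 55·457 − 142·177; that is, 177·(-142) + 457·55 = 1.
Scaling by 536 gives the particular solution (s, t) = (-76112, 29480).
Shifting by a multiple of (457, −177) keeps it a solution: s = -76112 + 167·457 = 207, t = 29480 − 167·177 = -79.
Check: 177·207 + 457·(-79) = 36639 − 36103 = 536. ✓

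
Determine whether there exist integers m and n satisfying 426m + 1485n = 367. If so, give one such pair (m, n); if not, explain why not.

gcd(426, 1485) = 3, so every integer of the form 426m + 1485n is a multiple of 3.
But 367 = 3·122 + 1, so 3 ∤ 367.
Therefore 426m + 1485n = 367 has no solution in integers.

No, no such integers exist.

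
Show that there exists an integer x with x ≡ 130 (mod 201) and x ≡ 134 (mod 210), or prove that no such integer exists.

gcd(201, 210) = 3. If x ≡ 130 (mod 201) and x ≡ 134 (mod 210), then x ≡ 130 (mod 3) and x ≡ 134 (mod 3).
However 130 ≡ 1 and 134 ≡ 2 (mod 3), and 1 ≠ 2.
So no integer satisfies both congruences.

There is no such integer.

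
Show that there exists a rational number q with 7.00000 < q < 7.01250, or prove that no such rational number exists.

q = 568/81

Scale by 81: the interval becomes (567.00000, 568.01250), which contains the integer 568.
Dividing back, 7.00000 < 568/81 < 7.01250, and 568/81 is rational.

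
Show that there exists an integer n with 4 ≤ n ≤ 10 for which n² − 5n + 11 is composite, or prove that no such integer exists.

n = 8

At n = 8: 8² − 5·8 + 11 = 35 = 5·7, which is composite.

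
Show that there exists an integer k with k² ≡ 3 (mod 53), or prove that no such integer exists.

53 is prime, so by Euler's criterion 3 is a square mod 53 iff 3^((53−1)/2) = 3^26 ≡ 1 (mod 53).
Squaring successively (mod 53): 3^2 = 9 ≡ 9; 3^4 ≡ 9² = 81 ≡ 28; 3^8 ≡ 28² = 784 ≡ 42; 3^16 ≡ 42² = 1764 ≡ 15.
Since 26 = 16 + 8 + 2, 3^26 ≡ 15 · 42 · 9; multiplying out mod 53: 15·42 = 630 ≡ 47, then 47·9 = 423 ≡ 52. Thus 3^26 ≡ 52 ≡ −1 (mod 53).
By Euler's criterion 3 is a quadratic non-residue mod 53: no k satisfies k² ≡ 3 (mod 53).

No such integer exists.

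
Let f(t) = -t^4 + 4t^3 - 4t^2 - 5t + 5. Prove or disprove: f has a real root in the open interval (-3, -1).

Such a root exists.

f(-3) = -205 and f(-1) = 1, which have opposite signs.
As a polynomial, f is continuous on every closed interval.
By the Intermediate Value Theorem f must vanish at some point of (-3, -1).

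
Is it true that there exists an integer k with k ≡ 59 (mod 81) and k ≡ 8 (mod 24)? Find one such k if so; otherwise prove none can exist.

The moduli are not coprime: gcd(81, 24) = 3. Compatibility requires 3 ∣ (8 − 59) = -51, which holds, so solutions exist.
Step through k = 59, 59 + 81, 59 + 2·81, …: the values 59, 140, 221, 302, 383, 464 reduce mod 24 to 11, 20, 5, 14, 23, 8. The value 464 hits 8.
Check: 464 mod 81 = 59, 464 mod 24 = 8. ✓

k = 464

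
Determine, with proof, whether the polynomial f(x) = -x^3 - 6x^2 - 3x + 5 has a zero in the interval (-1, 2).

f(-1) = 3 and f(2) = -33, which have opposite signs.
f is continuous everywhere (it is a polynomial), in particular on [-1, 2].
By the Intermediate Value Theorem f must vanish at some point of (-1, 2).

Yes, f has a root in the interval.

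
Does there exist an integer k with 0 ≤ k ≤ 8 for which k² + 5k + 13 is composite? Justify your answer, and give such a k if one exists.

k = 2

At k = 2: 2² + 5·2 + 13 = 27 = 3·9, which is composite.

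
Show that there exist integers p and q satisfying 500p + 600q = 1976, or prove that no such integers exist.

No such integers exist.

gcd(500, 600) = 100, so every integer of the form 500p + 600q is a multiple of 100.
However 1976 leaves remainder 76 on division by 100.
Hence no integers p, q satisfy the equation.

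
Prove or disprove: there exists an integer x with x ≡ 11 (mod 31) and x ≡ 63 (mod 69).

x = 1995

Since 31 and 69 share no common factor, CRT says the pair of congruences has a solution (unique mod 2139).
Write x = 11 + 31t and require 11 + 31t ≡ 63 (mod 69), i.e. 31t ≡ 52 (mod 69).
Invert 31 mod 69 by the Euclidean algorithm: 69 = 2·31 + 7, 31 = 4·7 + 3, 7 = 2·3 + 1, 3 = 3·1 + 0; back-substituting, 1 = 7 − 2·3 = 7 − 2·(31 − 4·7) = −2·31 + 9·7 = −2·31 + 9·(69 − 2·31) = 9·69 − 20·31. Hence 31·(-20) ≡ 1, so 31⁻¹ ≡ -20 ≡ 49 (mod 69).
Multiplying by 49: t ≡ 49·52 = 2548 ≡ 64 (mod 69).
Taking t = 64 gives x = 11 + 31·64 = 1995.
Check: 1995 mod 31 = 11, 1995 mod 69 = 63. ✓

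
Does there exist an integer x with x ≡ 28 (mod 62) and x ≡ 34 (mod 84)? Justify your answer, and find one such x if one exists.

gcd(62, 84) = 2. A simultaneous solution exists iff 28 ≡ 34 (mod 2); here 28 mod 2 = 0 = 34 mod 2, so it does.
Put x = 28 + 62t, so we need 62t ≡ 6 (mod 84), equivalently (divide by 2) 31t ≡ 3 (mod 42).
Note 31·19 = 589 ≡ 1 (mod 42) (as 589 − 1 = 14·42), so 31⁻¹ ≡ 19.
Multiplying by 19: t ≡ 19·3 = 57 ≡ 15 (mod 42).
Then x = 28 + 62·15 = 958.
Check: 958 mod 62 = 28, 958 mod 84 = 34. ✓

x = 958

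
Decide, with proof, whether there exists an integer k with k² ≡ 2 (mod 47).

Take k = 7. Then 7² = 49 = 1·47 + 2, so 7² ≡ 2 (mod 47).

k = 7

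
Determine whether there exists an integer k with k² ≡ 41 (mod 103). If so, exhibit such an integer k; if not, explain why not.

k = 12

Take k = 12. Then 12² = 144 = 1·103 + 41, so 12² ≡ 41 (mod 103).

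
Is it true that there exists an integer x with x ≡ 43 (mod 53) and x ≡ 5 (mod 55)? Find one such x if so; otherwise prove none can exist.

x = 1050

The moduli 53 and 55 are coprime, so by the Chinese Remainder Theorem a unique solution modulo 2915 exists.
Any solution of the first congruence is x = 43 + 53t; substituting into the second, 53t ≡ 5 − 43 ≡ 17 (mod 55).
Invert 53 mod 55 by the Euclidean algorithm: 55 = 1·53 + 2, 53 = 26·2 + 1, 2 = 2·1 + 0; back-substituting, 1 = 53 − 26·2 = 53 − 26·(55 − 1·53) = −26·55 + 27·53. Hence 53·27 ≡ 1, so 53⁻¹ ≡ 27 (mod 55).
Therefore t ≡ 27·17 = 459 ≡ 19 (mod 55).
Taking t = 19 gives x = 43 + 53·19 = 1050.
Verify: 1050 = 19·53 + 43 and 1050 = 19·55 + 5. ✓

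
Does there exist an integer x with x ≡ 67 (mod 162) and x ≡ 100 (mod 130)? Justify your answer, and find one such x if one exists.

No such integer exists.

Both moduli are multiples of 2 = gcd(162, 130), so any solution would satisfy x ≡ 67 and x ≡ 100 modulo 2 simultaneously.
However 67 ≡ 1 and 100 ≡ 0 (mod 2), and 1 ≠ 0.
Therefore no such x exists.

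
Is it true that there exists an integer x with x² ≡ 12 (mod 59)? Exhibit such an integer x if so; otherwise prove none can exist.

x = 22

x = 22 works: 22² = 484, and 484 − 12 = 472 = 8·59.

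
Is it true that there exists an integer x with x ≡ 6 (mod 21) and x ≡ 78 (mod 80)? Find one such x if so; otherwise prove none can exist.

x = 1518

The moduli 21 and 80 are coprime, so by the Chinese Remainder Theorem a unique solution modulo 1680 exists.
Any solution of the first congruence is x = 6 + 21t; substituting into the second, 21t ≡ 78 − 6 ≡ 72 (mod 80).
Invert 21 mod 80 by the Euclidean algorithm: 80 = 3·21 + 17, 21 = 1·17 + 4, 17 = 4·4 + 1, 4 = 4·1 + 0; back-substituting, 1 = 17 − 4·4 = 17 − 4·(21 − 1·17) = −4·21 + 5·17 = −4·21 + 5·(80 − 3·21) = 5·80 − 19·21. Hence 21·(-19) ≡ 1, so 21⁻¹ ≡ -19 ≡ 61 (mod 80).
Multiplying by 61: t ≡ 61·72 = 4392 ≡ 72 (mod 80).
Taking t = 72 gives x = 6 + 21·72 = 1518.
Indeed 1518 ≡ 6 (mod 21) and 1518 ≡ 78 (mod 80).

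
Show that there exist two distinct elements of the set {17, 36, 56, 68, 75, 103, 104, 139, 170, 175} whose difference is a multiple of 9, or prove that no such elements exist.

The pair (17, 170) works.

Both 17 and 170 leave remainder 8 on division by 9; their difference 153 = 17·9 is a multiple of 9.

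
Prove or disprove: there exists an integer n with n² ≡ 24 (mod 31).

No, no such integer exists.

31 is prime, so by Euler's criterion 24 is a square mod 31 iff 24^((31−1)/2) = 24^15 ≡ 1 (mod 31).
Squaring successively (mod 31): 24^2 = 576 ≡ 18; 24^4 ≡ 18² = 324 ≡ 14; 24^8 ≡ 14² = 196 ≡ 10.
Since 15 = 8 + 4 + 2 + 1, 24^15 ≡ 10 · 14 · 18 · 24; multiplying out mod 31: 10·14 = 140 ≡ 16, then 16·18 = 288 ≡ 9, then 9·24 = 216 ≡ 30. Thus 24^15 ≡ 30 ≡ −1 (mod 31).
By Euler's criterion 24 is a quadratic non-residue mod 31: no n satisfies n² ≡ 24 (mod 31).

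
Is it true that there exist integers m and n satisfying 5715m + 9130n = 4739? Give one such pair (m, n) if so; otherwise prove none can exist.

Both 5715 and 9130 are divisible by gcd(5715, 9130) = 5, hence so is any combination 5715m + 9130n.
However 4739 leaves remainder 4 on division by 5.
Hence no integers m, n satisfy the equation.

No, no such integers exist.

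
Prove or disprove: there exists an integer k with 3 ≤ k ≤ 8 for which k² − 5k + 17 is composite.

The values for k = 3, 4, …, 8 are 11, 13, 17, 23, 31, 41, and each of these is prime.
So no value in the range makes the expression composite.

No such integer k in that range exists.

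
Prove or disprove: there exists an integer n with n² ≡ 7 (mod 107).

Apply Euler's criterion with the prime 107: 7 is a quadratic residue iff 7^53 ≡ 1 (mod 107), and a non-residue iff it is ≡ −1.
Squaring successively (mod 107): 7^2 = 49 ≡ 49; 7^4 ≡ 49² = 2401 ≡ 47; 7^8 ≡ 47² = 2209 ≡ 69; 7^16 ≡ 69² = 4761 ≡ 53; 7^32 ≡ 53² = 2809 ≡ 27.
Since 53 = 32 + 16 + 4 + 1, 7^53 ≡ 27 · 53 · 47 · 7; multiplying out mod 107: 27·53 = 1431 ≡ 40, then 40·47 = 1880 ≡ 61, then 61·7 = 427 ≡ 106. Thus 7^53 ≡ 106 ≡ −1 (mod 107).
The value −1 means 7 is a non-residue modulo 107, so n² ≡ 7 (mod 107) is impossible.

There is no such integer.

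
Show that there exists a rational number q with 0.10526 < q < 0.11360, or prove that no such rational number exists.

q = 1/9

Look for a denominator N such that an integer falls strictly between N·0.10526 and N·0.11360. N = 9 works: 9·0.10526 = 0.94734 < 1 < 1.02240 = 9·0.11360.
Hence 1/9 is a rational number with 0.10526 < 1/9 < 0.11360.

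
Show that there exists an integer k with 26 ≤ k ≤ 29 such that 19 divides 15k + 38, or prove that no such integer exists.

For k = 26, 27, 28, 29 the values of 15k + 38 modulo 19 are 10, 6, 2, 17 respectively.
Since 0 is absent from this list, 19 ∤ 15k + 38 for every k with 26 ≤ k ≤ 29.

There is no such integer k in that range.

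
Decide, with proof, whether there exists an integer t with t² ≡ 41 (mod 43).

t = 27

t = 27 works: 27² = 729, and 729 − 41 = 688 = 16·43.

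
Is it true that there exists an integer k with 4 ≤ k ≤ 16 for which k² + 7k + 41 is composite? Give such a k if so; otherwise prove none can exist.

k = 8

At k = 8: 8² + 7·8 + 41 = 161 = 7·23, which is composite.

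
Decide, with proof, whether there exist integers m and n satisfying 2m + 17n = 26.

m = 13, n = 0

2 and 17 are coprime, so 2m + 17n ranges over all of ℤ.
Euclidean algorithm: 17 = 8·2 + 1, 2 = 2·1 + 0.
Unwinding: 1 = 17 − 8·2, i.e. 2·(-8) + 17·1 = 1.
Scaling by 26 gives the particular solution (m, n) = (-208, 26).
Adding 13·17 to m and subtracting 13·2 from n gives the tidier solution (13, 0).
Check: 2·13 + 17·0 = 26 + 0 = 26. ✓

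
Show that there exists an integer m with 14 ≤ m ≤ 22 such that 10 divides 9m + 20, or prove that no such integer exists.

m = 20

For m = 14, 15, …, 19 the values 146, 155, 164, 173, 182, 191 are not multiples of 10. Try m = 20: 9·20 + 20 = 200 = 20·10, which is divisible by 10.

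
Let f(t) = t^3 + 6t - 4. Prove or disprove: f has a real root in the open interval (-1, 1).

f(-1) = -11 and f(1) = 3, which have opposite signs.
As a polynomial, f is continuous on every closed interval.
By the Intermediate Value Theorem f must vanish at some point of (-1, 1).

Such a root exists.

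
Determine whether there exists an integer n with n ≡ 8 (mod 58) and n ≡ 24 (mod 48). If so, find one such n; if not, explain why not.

n = 936

gcd(58, 48) = 2. A simultaneous solution exists iff 8 ≡ 24 (mod 2); here 8 mod 2 = 0 = 24 mod 2, so it does.
Put n = 8 + 58t, so we need 58t ≡ 16 (mod 48), equivalently (divide by 2) 29t ≡ 8 (mod 24).
29 ≡ 5 (mod 24), so this reads 5t ≡ 8 (mod 24). Since 5·5 = 25 = 1·24 + 1, the inverse of 5 mod 24 is 5.
Therefore t ≡ 5·8 = 40 ≡ 16 (mod 24).
Then n = 8 + 58·16 = 936.
Indeed 936 ≡ 8 (mod 58) and 936 ≡ 24 (mod 48).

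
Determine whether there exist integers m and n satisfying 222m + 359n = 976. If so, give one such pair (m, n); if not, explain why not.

Since gcd(222, 359) = 1, every integer is an integer combination of 222 and 359.
Euclidean algorithm: 359 = 1·222 + 137, 222 = 1·137 + 85, 137 = 1·85 + 52, 85 = 1·52 + 33, 52 = 1·33 + 19, 33 = 1·19 + 14, 19 = 1·14 + 5, 14 = 2·5 + 4, 5 = 1·4 + 1, 4 = 4·1 + 0.
Back-substituting, 1 = 5 − 1·4 = 5 − (14 − 2·5) = −14 + 3·5 = −14 + 3·(19 − 1·14) = 3·19 − 4·14 = 3·19 − 4·(33 − 1·19) = −4·33 + 7·19 = −4·33 + 7·(52 − 1·33) = 7·52 − 11·33 = 7·52 − 11·(85 − 1·52) = −11·85 + 18·52 = −11·85 + 18·(137 − 1·85) = 18·137 − 29·85 = 18·137 − 29·(222 − 1·137) = −29·222 + 47·137 = −29·222 + 47·(359 − 1·222) = 47·359 − 76·222; that is, 222·(-76) + 359·47 = 1.
Multiplying through by 976: m = (-76)·976 = -74176, n = 47·976 = 45872 is a solution.
Adding 207·359 to m and subtracting 207·222 from n gives the tidier solution (137, -82).
Check: 222·137 + 359·(-82) = 30414 − 29438 = 976. ✓

m = 137, n = -82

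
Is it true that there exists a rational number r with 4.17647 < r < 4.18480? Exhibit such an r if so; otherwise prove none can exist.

r = 46/11

Multiplying by 11: 11·4.17647 = 45.94117 and 11·4.18480 = 46.03280, so the integer 46 lies strictly between them.
Dividing back, 4.17647 < 46/11 < 4.18480, and 46/11 is rational.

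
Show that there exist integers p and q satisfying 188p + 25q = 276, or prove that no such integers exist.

p = 2, q = -4

Since gcd(188, 25) = 1, every integer is an integer combination of 188 and 25.
Euclidean algorithm: 188 = 7·25 + 13, 25 = 1·13 + 12, 13 = 1·12 + 1, 12 = 12·1 + 0.
Back-substituting, 1 = 13 − 1·12 = 13 − (25 − 1·13) = −25 + 2·13 = −25 + 2·(188 − 7·25) = 2·188 − 15·25; that is, 188·2 + 25·(-15) = 1.
Scaling by 276 gives the particular solution (p, q) = (552, -4140).
Shifting by a multiple of (25, −188) keeps it a solution: p = 552 − 22·25 = 2, q = -4140 + 22·188 = -4.
Check: 188·2 + 25·(-4) = 376 − 100 = 276. ✓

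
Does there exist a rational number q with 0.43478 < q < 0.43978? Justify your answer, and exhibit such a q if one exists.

q = 7/16

Look for a denominator N such that an integer falls strictly between N·0.43478 and N·0.43978. N = 16 works: 16·0.43478 = 6.95648 < 7 < 7.03648 = 16·0.43978.
Dividing back, 0.43478 < 7/16 < 0.43978, and 7/16 is rational.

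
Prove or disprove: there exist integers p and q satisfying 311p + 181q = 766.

Since gcd(311, 181) = 1, every integer is an integer combination of 311 and 181.
Euclidean algorithm: 311 = 1·181 + 130, 181 = 1·130 + 51, 130 = 2·51 + 28, 51 = 1·28 + 23, 28 = 1·23 + 5, 23 = 4·5 + 3, 5 = 1·3 + 2, 3 = 1·2 + 1, 2 = 2·1 + 0.
Back-substituting, 1 = 3 − 1·2 = 3 − (5 − 1·3) = −5 + 2·3 = −5 + 2·(23 − 4·5) = 2·23 − 9·5 = 2·23 − 9·(28 − 1·23) = −9·28 + 11·23 = −9·28 + 11·(51 − 1·28) = 11·51 − 20·28 = 11·51 − 20·(130 − 2·51) = −20·130 + 51·51 = −20·130 + 51·(181 − 1·130) = 51·181 − 71·130 = 51·181 − 71·(311 − 1·181) = −71·311 + 122·181; that is, 311·(-71) + 181·122 = 1.
Multiplying through by 766: p = (-71)·766 = -54386, q = 122·766 = 93452 is a solution.
Shifting by a multiple of (181, −311) keeps it a solution: p = -54386 + 301·181 = 95, q = 93452 − 301·311 = -159.
Check: 311·95 + 181·(-159) = 29545 − 28779 = 766. ✓

p = 95, q = -159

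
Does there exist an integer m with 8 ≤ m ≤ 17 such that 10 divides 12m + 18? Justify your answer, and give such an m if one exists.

m = 11

Try m = 11: 12·11 + 18 = 150 = 15·10, which is divisible by 10.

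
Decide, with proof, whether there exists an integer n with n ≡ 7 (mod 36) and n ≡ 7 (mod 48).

Here gcd(36, 48) = 12, and both 7 and 7 leave remainder 7 mod 12, so the system is consistent.
In fact n = 7 itself already satisfies 7 mod 48 = 7.
Indeed 7 ≡ 7 (mod 36) and 7 ≡ 7 (mod 48).

n = 7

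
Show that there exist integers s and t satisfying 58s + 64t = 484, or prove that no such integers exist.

Since gcd(58, 64) = 2 and 484 = 2·242, Bézout's identity guarantees a solution.
Dividing through by 2 reduces the equation to 29s + 32t = 242.
Run the Euclidean algorithm on 32 and 29: 32 = 1·29 + 3, 29 = 9·3 + 2, 3 = 1·2 + 1, 2 = 2·1 + 0.
Unwinding: 1 = 3 − 1·2 = 3 − (29 − 9·3) = −29 + 10·3 = −29 + 10·(32 − 1·29) = 10·32 − 11·29, i.e. 29·(-11) + 32·10 = 1.
Scaling by 242 gives the particular solution (s, t) = (-2662, 2420).
Shifting by a multiple of (32, −29) keeps it a solution: s = -2662 + 84·32 = 26, t = 2420 − 84·29 = -16.
Indeed 58·26 + 64·(-16) = 1508 − 1024 = 484.

s = 26, t = -16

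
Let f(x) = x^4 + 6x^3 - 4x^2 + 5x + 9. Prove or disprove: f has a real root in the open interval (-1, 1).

Such a root exists.

f(-1) = -5 and f(1) = 17, which have opposite signs.
f is continuous everywhere (it is a polynomial), in particular on [-1, 1].
By the Intermediate Value Theorem f must vanish at some point of (-1, 1).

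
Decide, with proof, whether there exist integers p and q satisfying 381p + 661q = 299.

p = 91, q = -52

381 and 661 are coprime, so 381p + 661q ranges over all of ℤ.
Dividing repeatedly: 661 = 1·381 + 280, 381 = 1·280 + 101, 280 = 2·101 + 78, 101 = 1·78 + 23, 78 = 3·23 + 9, 23 = 2·9 + 5, 9 = 1·5 + 4, 5 = 1·4 + 1, 4 = 4·1 + 0.
Working back up the chain: 1 = 5 − 1·4 = 5 − (9 − 1·5) = −9 + 2·5 = −9 + 2·(23 − 2·9) = 2·23 − 5·9 = 2·23 − 5·(78 − 3·23) = −5·78 + 17·23 = −5·78 + 17·(101 − 1·78) = 17·101 − 22·78 = 17·101 − 22·(280 − 2·101) = −22·280 + 61·101 = −22·280 + 61·(381 − 1·280) = 61·381 − 83·280 = 61·381 − 83·(661 − 1·381) = −83·661 + 144·381. So 381·144 + 661·(-83) = 1.
Scaling by 299 gives the particular solution (p, q) = (43056, -24817).
The general solution is p = 43056 + 661k, q = -24817 − 381k; taking k = -65 gives the smaller pair p = 91, q = -52.
Check: 381·91 + 661·(-52) = 34671 − 34372 = 299. ✓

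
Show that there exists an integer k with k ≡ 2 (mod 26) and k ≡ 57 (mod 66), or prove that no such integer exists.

There is no such integer.

gcd(26, 66) = 2. If k ≡ 2 (mod 26) and k ≡ 57 (mod 66), then k ≡ 2 (mod 2) and k ≡ 57 (mod 2).
But 2 mod 2 = 0 while 57 mod 2 = 1, a contradiction.
So no integer satisfies both congruences.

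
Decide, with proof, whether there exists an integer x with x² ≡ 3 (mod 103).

No such integer exists.

Apply Euler's criterion with the prime 103: 3 is a quadratic residue iff 3^51 ≡ 1 (mod 103), and a non-residue iff it is ≡ −1.
Repeated squaring mod 103: 3^2 = 9 ≡ 9; 3^4 ≡ 9² = 81 ≡ 81; 3^8 ≡ 81² = 6561 ≡ 72; 3^16 ≡ 72² = 5184 ≡ 34; 3^32 ≡ 34² = 1156 ≡ 23.
Since 51 = 32 + 16 + 2 + 1, 3^51 ≡ 23 · 34 · 9 · 3; multiplying out mod 103: 23·34 = 782 ≡ 61, then 61·9 = 549 ≡ 34, then 34·3 = 102 ≡ 102. Thus 3^51 ≡ 102 ≡ −1 (mod 103).
By Euler's criterion 3 is a quadratic non-residue mod 103: no x satisfies x² ≡ 3 (mod 103).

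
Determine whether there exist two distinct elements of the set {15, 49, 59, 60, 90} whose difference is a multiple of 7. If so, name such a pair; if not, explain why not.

No such pair exists.

Residues mod 7: 15↦1, 49↦0, 59↦3, 60↦4, 90↦6.
No residue repeats among the 5 elements, so no pair has difference ≡ 0 (mod 7).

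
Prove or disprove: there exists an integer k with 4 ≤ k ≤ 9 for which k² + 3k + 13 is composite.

At k = 9: 9² + 3·9 + 13 = 121 = 11·11, which is composite.

k = 9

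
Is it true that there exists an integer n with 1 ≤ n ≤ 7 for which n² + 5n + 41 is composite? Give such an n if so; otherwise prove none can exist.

n = 5

At n = 5: 5² + 5·5 + 41 = 91 = 7·13, which is composite.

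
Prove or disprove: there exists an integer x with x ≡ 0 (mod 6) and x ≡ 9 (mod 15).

x = 24

gcd(6, 15) = 3. A simultaneous solution exists iff 0 ≡ 9 (mod 3); here 0 mod 3 = 0 = 9 mod 3, so it does.
The integers ≡ 0 (mod 6) are 0, 6, 12, 18, 24, …; their remainders mod 15 are 0, 6, 12, 3, 9, so x = 24 is the first that is ≡ 9 (mod 15).
Verify: 24 = 4·6 + 0 and 24 = 1·15 + 9. ✓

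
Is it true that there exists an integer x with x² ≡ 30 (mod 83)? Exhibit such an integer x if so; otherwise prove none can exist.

x = 14 works: 14² = 196, and 196 − 30 = 166 = 2·83.

x = 14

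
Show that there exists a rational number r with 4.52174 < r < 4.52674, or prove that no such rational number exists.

Multiplying by 19: 19·4.52174 = 85.91306 and 19·4.52674 = 86.00806, so the integer 86 lies strictly between them.
So r = 86/19 works: it is a ratio of integers, and dividing 19·4.52174 < 86 < 19·4.52674 through by 19 gives 4.52174 < 86/19 < 4.52674.

r = 86/19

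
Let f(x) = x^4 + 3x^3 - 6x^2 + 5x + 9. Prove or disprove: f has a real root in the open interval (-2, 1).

f(-2) = -33 and f(1) = 12, which have opposite signs.
f is continuous everywhere (it is a polynomial), in particular on [-2, 1].
By the Intermediate Value Theorem f must vanish at some point of (-2, 1).

Such a root exists.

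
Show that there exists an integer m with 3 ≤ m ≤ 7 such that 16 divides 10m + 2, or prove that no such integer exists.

Try m = 3: 10·3 + 2 = 32 = 2·16, which is divisible by 16.

m = 3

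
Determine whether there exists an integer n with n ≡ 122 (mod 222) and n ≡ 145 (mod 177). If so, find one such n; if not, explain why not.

There is no such integer.

Both moduli are multiples of 3 = gcd(222, 177), so any solution would satisfy n ≡ 122 and n ≡ 145 modulo 3 simultaneously.
However 122 ≡ 2 and 145 ≡ 1 (mod 3), and 2 ≠ 1.
So no integer satisfies both congruences.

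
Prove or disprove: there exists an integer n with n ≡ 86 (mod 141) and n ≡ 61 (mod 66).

No, no such integer exists.

gcd(141, 66) = 3. If n ≡ 86 (mod 141) and n ≡ 61 (mod 66), then n ≡ 86 (mod 3) and n ≡ 61 (mod 3).
But 86 mod 3 = 2 while 61 mod 3 = 1, a contradiction.
So no integer satisfies both congruences.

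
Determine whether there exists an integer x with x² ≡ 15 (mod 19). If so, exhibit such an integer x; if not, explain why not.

Computing x² mod 19 for x = 0, 1, …, 9 (enough, by the symmetry x ↦ 19 − x) gives 0, 1, 4, 9, 16, 6, 17, 11, 7, 5.
The set of squares mod 19 is therefore {0, 1, 4, 5, 6, 7, 9, 11, 16, 17}, which does not contain 15.
Therefore x² ≡ 15 (mod 19) has no solution.

No such integer exists.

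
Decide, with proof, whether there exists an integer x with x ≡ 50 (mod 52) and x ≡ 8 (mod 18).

The moduli are not coprime: gcd(52, 18) = 2. Compatibility requires 2 ∣ (8 − 50) = -42, which holds, so solutions exist.
The integers ≡ 50 (mod 52) are 50, 102, 154, 206, …; their remainders mod 18 are 14, 12, 10, 8, so x = 206 is the first that is ≡ 8 (mod 18).
Verify: 206 = 3·52 + 50 and 206 = 11·18 + 8. ✓

x = 206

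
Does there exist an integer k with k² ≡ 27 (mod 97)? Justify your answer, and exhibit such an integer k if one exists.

k = 67

Take k = 67. Then 67² = 4489 = 46·97 + 27, so 67² ≡ 27 (mod 97).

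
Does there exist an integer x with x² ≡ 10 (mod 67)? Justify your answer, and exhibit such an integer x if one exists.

x = 12

x = 12 works: 12² = 144, and 144 − 10 = 134 = 2·67.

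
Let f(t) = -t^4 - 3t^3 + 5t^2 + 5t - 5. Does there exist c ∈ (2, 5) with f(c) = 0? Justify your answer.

The endpoint values f(2) = -15 and f(5) = -855 are both negative. Claim: f(t) < 0 for every t in (2, 5).
Substitute t = 2 + u, where 0 < u < 3 on the interval. Expanding, f(2 + u) = -u^4 - 11u^3 - 37u^2 - 43u - 15.
All 5 nonzero coefficients of this polynomial in u are negative; hence for u > 0 the value is a sum of negative terms (the constant -15 among them).
Therefore f(t) < 0 throughout (2, 5), and f has no zero there.

No.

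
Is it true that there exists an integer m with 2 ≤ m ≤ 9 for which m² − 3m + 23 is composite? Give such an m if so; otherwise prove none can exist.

m = 4

At m = 4: 4² − 3·4 + 23 = 27 = 3·9, which is composite.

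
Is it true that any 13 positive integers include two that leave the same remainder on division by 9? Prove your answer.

True.

There are exactly 9 possible remainders on division by 9.
Since 13 > 9, two of the 13 integers must share a residue class by the pigeonhole principle; call them a and b.
So a and b have equal remainders mod 9, which is exactly what was to be shown.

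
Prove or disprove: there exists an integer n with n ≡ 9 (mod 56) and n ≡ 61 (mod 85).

Since 56 and 85 share no common factor, CRT says the pair of congruences has a solution (unique mod 4760).
Any solution of the first congruence is n = 9 + 56t; substituting into the second, 56t ≡ 61 − 9 ≡ 52 (mod 85).
Note 56·41 = 2296 ≡ 1 (mod 85) (as 2296 − 1 = 27·85), so 56⁻¹ ≡ 41.
Therefore t ≡ 41·52 = 2132 ≡ 7 (mod 85).
With t = 7: n = 9 + 56·7 = 401.
Indeed 401 ≡ 9 (mod 56) and 401 ≡ 61 (mod 85).

n = 401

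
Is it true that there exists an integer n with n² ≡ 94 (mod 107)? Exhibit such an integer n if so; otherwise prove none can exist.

No, no such integer exists.

Apply Euler's criterion with the prime 107: 94 is a quadratic residue iff 94^53 ≡ 1 (mod 107), and a non-residue iff it is ≡ −1.
Squaring successively (mod 107): 94^2 = 8836 ≡ 62; 94^4 ≡ 62² = 3844 ≡ 99; 94^8 ≡ 99² = 9801 ≡ 64; 94^16 ≡ 64² = 4096 ≡ 30; 94^32 ≡ 30² = 900 ≡ 44.
Since 53 = 32 + 16 + 4 + 1, 94^53 ≡ 44 · 30 · 99 · 94; multiplying out mod 107: 44·30 = 1320 ≡ 36, then 36·99 = 3564 ≡ 33, then 33·94 = 3102 ≡ 106. Thus 94^53 ≡ 106 ≡ −1 (mod 107).
The value −1 means 94 is a non-residue modulo 107, so n² ≡ 94 (mod 107) is impossible.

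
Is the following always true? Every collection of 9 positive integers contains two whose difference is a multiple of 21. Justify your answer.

Consider the 9 integers 56, 57, …, 64. They lie in distinct residue classes modulo 21, since 9 ≤ 21.
No two share a residue, so no pair has difference divisible by 21; the claim fails for this set.

No, the set {56, 57, 58, 59, 60, 61, 62, 63, 64} is a counterexample.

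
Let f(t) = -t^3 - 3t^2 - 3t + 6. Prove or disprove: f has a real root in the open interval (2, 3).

No.

The endpoint values f(2) = -20 and f(3) = -57 are both negative. Claim: f(t) < 0 for every t in (2, 3).
Shift to the endpoint 2: with t = 2 + u (0 < u < 1), one computes f(2 + u) = -u^3 - 9u^2 - 27u - 20.
All 4 nonzero coefficients of this polynomial in u are negative; hence for u > 0 the value is a sum of negative terms (the constant -20 among them).
Therefore f(t) < 0 throughout (2, 3), and f has no zero there.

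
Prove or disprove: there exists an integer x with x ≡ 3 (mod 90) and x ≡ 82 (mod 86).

Both moduli are multiples of 2 = gcd(90, 86), so any solution would satisfy x ≡ 3 and x ≡ 82 modulo 2 simultaneously.
However 3 ≡ 1 and 82 ≡ 0 (mod 2), and 1 ≠ 0.
Therefore no such x exists.

No such integer exists.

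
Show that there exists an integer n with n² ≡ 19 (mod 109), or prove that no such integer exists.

No, no such integer exists.

109 is prime, so by Euler's criterion 19 is a square mod 109 iff 19^((109−1)/2) = 19^54 ≡ 1 (mod 109).
Repeated squaring mod 109: 19^2 = 361 ≡ 34; 19^4 ≡ 34² = 1156 ≡ 66; 19^8 ≡ 66² = 4356 ≡ 105; 19^16 ≡ 105² = 11025 ≡ 16; 19^32 ≡ 16² = 256 ≡ 38.
Since 54 = 32 + 16 + 4 + 2, 19^54 ≡ 38 · 16 · 66 · 34; multiplying out mod 109: 38·16 = 608 ≡ 63, then 63·66 = 4158 ≡ 16, then 16·34 = 544 ≡ 108. Thus 19^54 ≡ 108 ≡ −1 (mod 109).
By Euler's criterion 19 is a quadratic non-residue mod 109: no n satisfies n² ≡ 19 (mod 109).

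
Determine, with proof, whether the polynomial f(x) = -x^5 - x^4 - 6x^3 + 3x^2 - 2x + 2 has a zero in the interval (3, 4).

f has no root in that interval.

The endpoint values f(3) = -463 and f(4) = -1622 are both negative. Claim: f(x) < 0 for every x in (3, 4).
Substitute x = 3 + u, where 0 < u < 1 on the interval. Expanding, f(3 + u) = -u^5 - 16u^4 - 108u^3 - 375u^2 - 659u - 463.
All 6 nonzero coefficients of this polynomial in u are negative; hence for u > 0 the value is a sum of negative terms (the constant -463 among them).
Therefore f(x) < 0 throughout (3, 4), and f has no zero there.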